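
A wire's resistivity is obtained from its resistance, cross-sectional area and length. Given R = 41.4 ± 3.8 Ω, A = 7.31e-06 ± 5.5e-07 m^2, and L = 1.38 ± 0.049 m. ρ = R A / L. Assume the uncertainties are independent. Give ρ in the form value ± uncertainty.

(2.19 ± 0.272) × 10^-4 Ω·m

Each factor contributes (exponent × relative error)² to (δρ/ρ)²:
  (1·δR/R)² = (1×0.0918)² = 0.00842;  (1·δA/A)² = (1×0.0752)² = 0.00566;  (-1·δL/L)² = (-1×0.0355)² = 0.00126
δρ/ρ = √(0.0153) = 0.124
ρ = 0.000219 Ω·m, so δρ = 0.124 × 0.000219 = 2.72e-05 Ω·m.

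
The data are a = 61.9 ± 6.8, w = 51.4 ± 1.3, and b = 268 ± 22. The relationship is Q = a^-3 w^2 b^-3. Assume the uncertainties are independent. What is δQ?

2.4e-10

Q is a product of powers, so relative uncertainties combine in quadrature:
  (-3·δa/a)² = (-3×0.110)² = 0.109;  (2·δw/w)² = (2×0.0253)² = 0.00256;  (-3·δb/b)² = (-3×0.0821)² = 0.0606
δQ/Q = √(0.172) = 0.415
Q = 5.79e-10, so δQ = 0.415 × 5.79e-10 = 2.4e-10.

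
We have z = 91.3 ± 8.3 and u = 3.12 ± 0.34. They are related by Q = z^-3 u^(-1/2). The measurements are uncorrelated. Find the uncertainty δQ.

2.07e-07

Each factor contributes (exponent × relative error)² to (δQ/Q)²:
  (-3·δz/z)² = (-3×0.0909)² = 0.0744;  (−½·δu/u)² = (-0.5×0.109)² = 0.00297
δQ/Q = √(0.0773) = 0.278
Q = 7.44e-07, so δQ = 0.278 × 7.44e-07 = 2.07e-07.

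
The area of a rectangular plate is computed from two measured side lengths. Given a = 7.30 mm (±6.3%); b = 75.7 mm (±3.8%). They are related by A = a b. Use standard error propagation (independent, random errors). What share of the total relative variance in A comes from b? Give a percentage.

(δA/A)² = (1·δa/a)² + (1·δb/b)²
  a term: (1×0.0630)² = 0.00397
  b term: (1×0.0380)² = 0.00144
Total = 0.00541. Share from b = 0.00144/0.00541 = 0.267.

26.7%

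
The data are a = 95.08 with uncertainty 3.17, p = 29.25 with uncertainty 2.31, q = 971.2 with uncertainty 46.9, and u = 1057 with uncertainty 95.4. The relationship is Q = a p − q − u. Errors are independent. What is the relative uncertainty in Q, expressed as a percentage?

Let w = a·p = 2781. δw/w = √((1·δa/a)² + (1·δp/p)²) = √(0.00111 + 0.00624) = 0.0857, so δw = 238.
Q = w − q − u: δQ = √(δw² + δq² + δu²) = √(56800 + 2200 + 9100) = 261
Q = 752.9, so δQ/Q = 261/752.9 = 0.347.

34.7%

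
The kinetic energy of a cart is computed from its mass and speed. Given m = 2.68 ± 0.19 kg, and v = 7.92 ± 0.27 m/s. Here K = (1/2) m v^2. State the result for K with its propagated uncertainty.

84.1 ± 8.27 J

K is a product of powers, so relative uncertainties combine in quadrature:
  (1·δm/m)² = (1×0.0709)² = 0.00503;  (2·δv/v)² = (2×0.0341)² = 0.00465
δK/K = √(0.00967) = 0.0984
K = 84.1 J, so δK = 0.0984 × 84.1 = 8.27 J.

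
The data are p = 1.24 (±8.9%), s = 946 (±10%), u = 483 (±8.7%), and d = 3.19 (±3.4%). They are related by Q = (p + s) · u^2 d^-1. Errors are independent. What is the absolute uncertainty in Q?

1.41e+07

Let w = p + s = 947. δw = √(δp² + δs²) = √(0.0122 + 8950) = 94.6, so δw/w = 0.0999.
Q is then a monomial in w, u, d:
δQ/Q = √((δw/w)² + (2·δu/u)² + (-1·δd/d)²) = √(0.00997 + 0.0303 + 0.00116) = 0.203
Q = 6.93e+07, so δQ = 0.203 × 6.93e+07 = 1.41e+07.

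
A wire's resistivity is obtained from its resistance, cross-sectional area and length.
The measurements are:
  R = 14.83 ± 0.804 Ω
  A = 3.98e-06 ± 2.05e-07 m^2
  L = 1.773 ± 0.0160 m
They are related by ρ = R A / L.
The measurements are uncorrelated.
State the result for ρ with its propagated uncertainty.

(3.329 ± 0.251) × 10^-5 Ω·m

Products/powers → add relative errors in quadrature, weighted by exponent:
  (1·δR/R)² = (1×0.0542)² = 0.00294;  (1·δA/A)² = (1×0.0515)² = 0.00265;  (-1·δL/L)² = (-1×0.00902)² = 8.14e-05
δρ/ρ = √(0.00567) = 0.0753
ρ = 3.329e-05 Ω·m, so δρ = 0.0753 × 3.329e-05 = 2.51e-06 Ω·m.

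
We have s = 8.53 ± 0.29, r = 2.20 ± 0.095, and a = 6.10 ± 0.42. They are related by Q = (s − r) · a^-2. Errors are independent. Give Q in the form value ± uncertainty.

Let u = s − r = 6.33. δu = √(δs² + δr²) = √(0.0841 + 0.00903) = 0.305, so δu/u = 0.0482.
Q is then a monomial in u, a:
δQ/Q = √((δu/u)² + (-2·δa/a)²) = √(0.00232 + 0.0190) = 0.146
Q = 0.170, so δQ = 0.146 × 0.170 = 0.0248.

0.170 ± 0.0248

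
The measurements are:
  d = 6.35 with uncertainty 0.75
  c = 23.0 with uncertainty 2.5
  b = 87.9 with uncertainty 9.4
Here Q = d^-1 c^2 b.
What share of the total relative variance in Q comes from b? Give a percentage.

(δQ/Q)² = (-1·δd/d)² + (2·δc/c)² + (1·δb/b)²
  d term: (-1×0.118)² = 0.0140
  c term: (2×0.109)² = 0.0473
  b term: (1×0.107)² = 0.0114
Total = 0.0726. Share from b = 0.0114/0.0726 = 0.157.

15.7%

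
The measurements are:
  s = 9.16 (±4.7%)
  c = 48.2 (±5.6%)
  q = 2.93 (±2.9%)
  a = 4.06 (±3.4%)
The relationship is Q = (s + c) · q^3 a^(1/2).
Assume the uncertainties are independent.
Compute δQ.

293

Let u = s + c = 57.4. δu = √(δs² + δc²) = √(0.185 + 7.29) = 2.73, so δu/u = 0.0477.
Q is then a monomial in u, q, a:
δQ/Q = √((δu/u)² + (3·δq/q)² + (½·δa/a)²) = √(0.00227 + 0.00757 + 0.000289) = 0.101
Q = 2910, so δQ = 0.101 × 2910 = 293.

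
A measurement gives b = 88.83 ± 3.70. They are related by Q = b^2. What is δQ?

Products/powers → add relative errors in quadrature, weighted by exponent:
  (2·δb/b)² = (2×0.0417)² = 0.00694
δQ/Q = √(0.00694) = 0.0833
Q = 7891, so δQ = 0.0833 × 7891 = 657.

657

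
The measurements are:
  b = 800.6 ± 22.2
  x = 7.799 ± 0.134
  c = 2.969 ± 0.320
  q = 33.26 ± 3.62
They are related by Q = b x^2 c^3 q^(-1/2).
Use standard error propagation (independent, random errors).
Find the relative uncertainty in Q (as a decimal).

0.331

Each factor contributes (exponent × relative error)² to (δQ/Q)²:
  (1·δb/b)² = (1×0.0277)² = 0.000769;  (2·δx/x)² = (2×0.0172)² = 0.00118;  (3·δc/c)² = (3×0.108)² = 0.105;  (−½·δq/q)² = (-0.5×0.109)² = 0.00296
δQ/Q = √(0.109) = 0.331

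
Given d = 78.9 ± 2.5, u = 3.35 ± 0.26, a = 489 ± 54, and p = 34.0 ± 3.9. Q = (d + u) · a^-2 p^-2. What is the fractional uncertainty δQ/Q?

Let w = d + u = 82.2. δw = √(δd² + δu²) = √(6.25 + 0.0676) = 2.51, so δw/w = 0.0306.
Q is then a monomial in w, a, p:
δQ/Q = √((δw/w)² + (-2·δa/a)² + (-2·δp/p)²) = √(0.000934 + 0.0488 + 0.0526) = 0.320

0.320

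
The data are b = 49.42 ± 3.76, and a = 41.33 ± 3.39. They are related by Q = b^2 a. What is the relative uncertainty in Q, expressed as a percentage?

Products/powers → add relative errors in quadrature, weighted by exponent:
  (2·δb/b)² = (2×0.0761)² = 0.0232;  (1·δa/a)² = (1×0.0820)² = 0.00673
δQ/Q = √(0.0299) = 0.173

17.3%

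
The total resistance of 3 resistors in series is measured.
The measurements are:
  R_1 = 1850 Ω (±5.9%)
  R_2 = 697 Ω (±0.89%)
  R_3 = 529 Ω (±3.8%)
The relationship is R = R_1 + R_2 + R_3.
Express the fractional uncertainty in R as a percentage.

Absolute uncertainties add in quadrature for a linear combination:
  (δR_1)² = 11900;  (δR_2)² = 38.5;  (δR_3)² = 404
δR = √(12400) = 111 Ω
R = 3080 Ω, so δR/R = 111/3080 = 0.0361.

3.61%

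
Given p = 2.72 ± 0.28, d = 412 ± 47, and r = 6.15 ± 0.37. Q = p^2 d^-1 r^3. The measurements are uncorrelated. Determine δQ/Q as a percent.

Q is a product of powers, so relative uncertainties combine in quadrature:
  (2·δp/p)² = (2×0.103)² = 0.0424;  (-1·δd/d)² = (-1×0.114)² = 0.0130;  (3·δr/r)² = (3×0.0602)² = 0.0326
δQ/Q = √(0.0880) = 0.297

29.7%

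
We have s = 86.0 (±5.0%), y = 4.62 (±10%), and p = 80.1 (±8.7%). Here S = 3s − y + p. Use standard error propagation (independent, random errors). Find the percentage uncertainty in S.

S is a linear combination, so absolute uncertainties add in quadrature:
  (3·δs)² = 166;  (δy)² = 0.213;  (δp)² = 48.6
δS = √(215) = 14.7
S = 333, so δS/S = 14.7/333 = 0.0440.

4.40%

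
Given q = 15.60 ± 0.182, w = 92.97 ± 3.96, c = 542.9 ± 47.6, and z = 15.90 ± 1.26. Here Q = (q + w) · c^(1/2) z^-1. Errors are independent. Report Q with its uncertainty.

Let u = q + w = 108.6. δu = √(δq² + δw²) = √(0.0331 + 15.7) = 3.96, so δu/u = 0.0365.
Q is then a monomial in u, c, z:
δQ/Q = √((δu/u)² + (½·δc/c)² + (-1·δz/z)²) = √(0.00133 + 0.00192 + 0.00628) = 0.0976
Q = 159.1, so δQ = 0.0976 × 159.1 = 15.5.

159.1 ± 15.5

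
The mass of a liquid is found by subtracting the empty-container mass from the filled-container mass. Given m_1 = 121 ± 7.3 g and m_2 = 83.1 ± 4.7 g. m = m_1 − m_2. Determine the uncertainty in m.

m is a linear combination, so absolute uncertainties add in quadrature:
  (δm_1)² = 53.3;  (δm_2)² = 22.1
δm = √(75.4) = 8.68 g

8.68 g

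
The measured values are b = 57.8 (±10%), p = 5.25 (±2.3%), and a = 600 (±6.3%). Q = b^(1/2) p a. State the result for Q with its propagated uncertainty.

23900 ± 2000

Q is a product of powers, so relative uncertainties combine in quadrature:
  (½·δb/b)² = (0.5×0.100)² = 0.00250;  (1·δp/p)² = (1×0.0230)² = 0.000529;  (1·δa/a)² = (1×0.0630)² = 0.00397
δQ/Q = √(0.00700) = 0.0837
Q = 23900, so δQ = 0.0837 × 23900 = 2000.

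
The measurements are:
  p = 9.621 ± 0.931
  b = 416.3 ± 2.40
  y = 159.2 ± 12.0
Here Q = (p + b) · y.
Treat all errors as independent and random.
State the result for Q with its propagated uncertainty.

67810 ± 5130

Let u = p + b = 425.9. δu = √(δp² + δb²) = √(0.867 + 5.76) = 2.57, so δu/u = 0.00604.
Q is then a monomial in u, y:
δQ/Q = √((δu/u)² + (1·δy/y)²) = √(3.65e-05 + 0.00568) = 0.0756
Q = 67810, so δQ = 0.0756 × 67810 = 5130.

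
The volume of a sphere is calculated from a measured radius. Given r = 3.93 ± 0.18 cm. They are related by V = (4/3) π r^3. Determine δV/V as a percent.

V ∝ r^3, so δV/V = |3| · δr/r = 3 × 0.0458 = 0.137.

13.7%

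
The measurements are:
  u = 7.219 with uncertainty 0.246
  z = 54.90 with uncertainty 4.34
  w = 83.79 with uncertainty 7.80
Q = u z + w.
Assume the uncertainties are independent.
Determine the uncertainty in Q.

Let p = u·z = 396.3. δp/p = √((1·δu/u)² + (1·δz/z)²) = √(0.00116 + 0.00625) = 0.0861, so δp = 34.1.
Q = p + w: δQ = √(δp² + δw²) = √(1160 + 60.8) = 35.0

35.0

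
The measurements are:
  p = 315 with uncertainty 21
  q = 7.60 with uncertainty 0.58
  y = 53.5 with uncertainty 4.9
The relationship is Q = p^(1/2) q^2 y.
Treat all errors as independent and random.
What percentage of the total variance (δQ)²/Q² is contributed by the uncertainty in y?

(δQ/Q)² = (½·δp/p)² + (2·δq/q)² + (1·δy/y)²
  p term: (0.5×0.0667)² = 0.00111
  q term: (2×0.0763)² = 0.0233
  y term: (1×0.0916)² = 0.00839
Total = 0.0328. Share from y = 0.00839/0.0328 = 0.256.

25.6%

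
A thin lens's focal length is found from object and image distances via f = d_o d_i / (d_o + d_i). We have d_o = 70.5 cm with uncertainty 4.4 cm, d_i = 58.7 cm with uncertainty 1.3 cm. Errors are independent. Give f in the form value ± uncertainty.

32.0 ± 0.987 cm

∂f/∂d_o = (d_i/(d_o+d_i))² = 0.206;  ∂f/∂d_i = (d_o/(d_o+d_i))² = 0.298
δf = √((∂f/∂d_o · δd_o)² + (∂f/∂d_i · δd_i)²) = √(0.825 + 0.150) = 0.987 cm
f = 32.0 cm.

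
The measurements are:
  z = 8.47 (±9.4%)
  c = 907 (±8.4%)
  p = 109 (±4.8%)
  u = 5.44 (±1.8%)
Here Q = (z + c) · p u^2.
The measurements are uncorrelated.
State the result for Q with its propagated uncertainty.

(2.95 ± 0.303) × 10^6

Let w = z + c = 915. δw = √(δz² + δc²) = √(0.634 + 5800) = 76.2, so δw/w = 0.0832.
Q is then a monomial in w, p, u:
δQ/Q = √((δw/w)² + (1·δp/p)² + (2·δu/u)²) = √(0.00693 + 0.00230 + 0.00130) = 0.103
Q = 2.95e+06, so δQ = 0.103 × 2.95e+06 = 3.03e+05.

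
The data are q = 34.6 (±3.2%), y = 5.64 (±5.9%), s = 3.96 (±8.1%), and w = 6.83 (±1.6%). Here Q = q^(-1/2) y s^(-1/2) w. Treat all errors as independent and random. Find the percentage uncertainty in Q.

7.51%

Relative error in a monomial: (δQ/Q)² = Σ (nᵢ · δxᵢ/xᵢ)².
  (−½·δq/q)² = (-0.5×0.0320)² = 0.000256;  (1·δy/y)² = (1×0.0590)² = 0.00348;  (−½·δs/s)² = (-0.5×0.0810)² = 0.00164;  (1·δw/w)² = (1×0.0160)² = 0.000256
δQ/Q = √(0.00563) = 0.0751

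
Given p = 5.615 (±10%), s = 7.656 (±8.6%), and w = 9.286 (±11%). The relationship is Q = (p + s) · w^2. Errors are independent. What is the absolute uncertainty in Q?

263

Let u = p + s = 13.27. δu = √(δp² + δs²) = √(0.315 + 0.434) = 0.865, so δu/u = 0.0652.
Q is then a monomial in u, w:
δQ/Q = √((δu/u)² + (2·δw/w)²) = √(0.00425 + 0.0484) = 0.229
Q = 1144, so δQ = 0.229 × 1144 = 263.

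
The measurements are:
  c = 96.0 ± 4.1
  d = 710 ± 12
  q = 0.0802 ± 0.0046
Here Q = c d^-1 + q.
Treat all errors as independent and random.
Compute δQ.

Let p = c·d^-1 = 0.135. δp/p = √((1·δc/c)² + (-1·δd/d)²) = √(0.00182 + 0.000286) = 0.0459, so δp = 0.00621.
Q = p + q: δQ = √(δp² + δq²) = √(3.86e-05 + 2.12e-05) = 0.00773

0.00773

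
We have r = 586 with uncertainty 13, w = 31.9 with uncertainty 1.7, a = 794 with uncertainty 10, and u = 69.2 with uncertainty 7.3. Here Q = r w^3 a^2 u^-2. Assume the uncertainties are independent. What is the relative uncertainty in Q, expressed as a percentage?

For a monomial Q ∝ r, w^3, a^2, u^-2, fractional errors add in quadrature:
  (1·δr/r)² = (1×0.0222)² = 0.000492;  (3·δw/w)² = (3×0.0533)² = 0.0256;  (2·δa/a)² = (2×0.0126)² = 0.000634;  (-2·δu/u)² = (-2×0.105)² = 0.0445
δQ/Q = √(0.0712) = 0.267

26.7%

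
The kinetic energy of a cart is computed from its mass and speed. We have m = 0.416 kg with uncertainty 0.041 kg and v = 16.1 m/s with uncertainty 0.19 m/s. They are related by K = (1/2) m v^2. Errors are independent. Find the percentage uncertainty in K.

For a monomial K ∝ m, v^2, fractional errors add in quadrature:
  (1·δm/m)² = (1×0.0986)² = 0.00971;  (2·δv/v)² = (2×0.0118)² = 0.000557
δK/K = √(0.0103) = 0.101

10.1%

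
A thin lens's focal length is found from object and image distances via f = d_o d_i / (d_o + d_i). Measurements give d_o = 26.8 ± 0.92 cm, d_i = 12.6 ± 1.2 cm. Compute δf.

∂f/∂d_o = (d_i/(d_o+d_i))² = 0.102;  ∂f/∂d_i = (d_o/(d_o+d_i))² = 0.463
δf = √((∂f/∂d_o · δd_o)² + (∂f/∂d_i · δd_i)²) = √(0.00885 + 0.308) = 0.563 cm

0.563 cm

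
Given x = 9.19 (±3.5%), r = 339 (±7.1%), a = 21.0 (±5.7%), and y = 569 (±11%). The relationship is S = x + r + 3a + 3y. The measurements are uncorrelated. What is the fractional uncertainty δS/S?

0.0894

Each term contributes (cᵢ δxᵢ)² to (δS)²:
  (δx)² = 0.103;  (δr)² = 579;  (3·δa)² = 12.9;  (3·δy)² = 35300
δS = √(35800) = 189
S = 2120, so δS/S = 189/2120 = 0.0894.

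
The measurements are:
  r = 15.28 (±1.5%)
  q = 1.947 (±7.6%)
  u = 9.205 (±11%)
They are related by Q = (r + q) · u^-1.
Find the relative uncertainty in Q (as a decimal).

Let w = r + q = 17.23. δw = √(δr² + δq²) = √(0.0525 + 0.0219) = 0.273, so δw/w = 0.0158.
Q is then a monomial in w, u:
δQ/Q = √((δw/w)² + (-1·δu/u)²) = √(0.000251 + 0.0121) = 0.111

0.111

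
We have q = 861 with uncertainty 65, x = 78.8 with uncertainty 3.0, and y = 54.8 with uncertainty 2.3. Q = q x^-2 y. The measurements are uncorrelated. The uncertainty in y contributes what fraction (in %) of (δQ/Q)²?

13.3%

(δQ/Q)² = (1·δq/q)² + (-2·δx/x)² + (1·δy/y)²
  q term: (1×0.0755)² = 0.00570
  x term: (-2×0.0381)² = 0.00580
  y term: (1×0.0420)² = 0.00176
Total = 0.0133. Share from y = 0.00176/0.0133 = 0.133.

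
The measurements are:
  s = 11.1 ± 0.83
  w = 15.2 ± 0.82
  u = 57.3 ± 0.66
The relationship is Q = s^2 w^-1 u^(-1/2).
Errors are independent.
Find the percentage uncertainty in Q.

15.9%

For a monomial Q ∝ s^2, w^-1, u^(-1/2), fractional errors add in quadrature:
  (2·δs/s)² = (2×0.0748)² = 0.0224;  (-1·δw/w)² = (-1×0.0539)² = 0.00291;  (−½·δu/u)² = (-0.5×0.0115)² = 3.32e-05
δQ/Q = √(0.0253) = 0.159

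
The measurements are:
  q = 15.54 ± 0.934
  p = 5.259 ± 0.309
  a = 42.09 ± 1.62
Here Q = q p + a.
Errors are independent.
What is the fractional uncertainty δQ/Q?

Let w = q·p = 81.72. δw/w = √((1·δq/q)² + (1·δp/p)²) = √(0.00361 + 0.00345) = 0.0841, so δw = 6.87.
Q = w + a: δQ = √(δw² + δa²) = √(47.2 + 2.62) = 7.06
Q = 123.8, so δQ/Q = 7.06/123.8 = 0.0570.

0.0570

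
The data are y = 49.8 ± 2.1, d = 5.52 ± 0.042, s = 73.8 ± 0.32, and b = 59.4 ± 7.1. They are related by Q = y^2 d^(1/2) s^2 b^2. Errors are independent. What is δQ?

2.84e+10

For a monomial Q ∝ y^2, d^(1/2), s^2, b^2, fractional errors add in quadrature:
  (2·δy/y)² = (2×0.0422)² = 0.00711;  (½·δd/d)² = (0.5×0.00761)² = 1.45e-05;  (2·δs/s)² = (2×0.00434)² = 7.52e-05;  (2·δb/b)² = (2×0.120)² = 0.0571
δQ/Q = √(0.0644) = 0.254
Q = 1.12e+11, so δQ = 0.254 × 1.12e+11 = 2.84e+10.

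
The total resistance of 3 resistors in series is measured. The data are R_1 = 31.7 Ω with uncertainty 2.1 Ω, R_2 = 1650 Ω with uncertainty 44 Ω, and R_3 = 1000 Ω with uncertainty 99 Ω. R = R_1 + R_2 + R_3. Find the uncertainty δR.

108 Ω

Each term contributes (cᵢ δxᵢ)² to (δR)²:
  (δR_1)² = 4.41;  (δR_2)² = 1940;  (δR_3)² = 9800
δR = √(11700) = 108 Ω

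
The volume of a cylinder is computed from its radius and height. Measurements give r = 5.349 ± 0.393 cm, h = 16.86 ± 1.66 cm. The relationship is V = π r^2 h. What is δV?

V is a product of powers, so relative uncertainties combine in quadrature:
  (2·δr/r)² = (2×0.0735)² = 0.0216;  (1·δh/h)² = (1×0.0985)² = 0.00969
δV/V = √(0.0313) = 0.177
V = 1515 cm^3, so δV = 0.177 × 1515 = 268 cm^3.

268 cm^3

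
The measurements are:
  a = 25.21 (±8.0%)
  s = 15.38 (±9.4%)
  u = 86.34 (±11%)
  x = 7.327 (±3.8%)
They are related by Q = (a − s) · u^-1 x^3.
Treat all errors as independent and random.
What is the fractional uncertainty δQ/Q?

0.298

Let w = a − s = 9.830. δw = √(δa² + δs²) = √(4.07 + 2.09) = 2.48, so δw/w = 0.252.
Q is then a monomial in w, u, x:
δQ/Q = √((δw/w)² + (-1·δu/u)² + (3·δx/x)²) = √(0.0637 + 0.0121 + 0.0130) = 0.298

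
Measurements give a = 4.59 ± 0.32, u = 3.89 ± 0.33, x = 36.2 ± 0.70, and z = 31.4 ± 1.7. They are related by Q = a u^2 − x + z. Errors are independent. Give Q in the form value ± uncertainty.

64.7 ± 12.9

Let p = a·u^2 = 69.5. δp/p = √((1·δa/a)² + (2·δu/u)²) = √(0.00486 + 0.0288) = 0.183, so δp = 12.7.
Q = p − x + z: δQ = √(δp² + δx² + δz²) = √(162 + 0.490 + 2.89) = 12.9
Q = 64.7.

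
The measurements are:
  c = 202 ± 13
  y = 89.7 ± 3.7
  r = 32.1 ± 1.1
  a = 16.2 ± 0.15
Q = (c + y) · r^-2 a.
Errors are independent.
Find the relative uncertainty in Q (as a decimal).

Let u = c + y = 292. δu = √(δc² + δy²) = √(169 + 13.7) = 13.5, so δu/u = 0.0463.
Q is then a monomial in u, r, a:
δQ/Q = √((δu/u)² + (-2·δr/r)² + (1·δa/a)²) = √(0.00215 + 0.00470 + 8.57e-05) = 0.0832

0.0832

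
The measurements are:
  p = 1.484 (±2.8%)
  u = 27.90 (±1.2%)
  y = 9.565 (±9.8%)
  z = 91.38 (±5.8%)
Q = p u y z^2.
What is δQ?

5.12e+05

Since Q is a product/quotient, work with relative uncertainties:
  (1·δp/p)² = (1×0.0280)² = 0.000784;  (1·δu/u)² = (1×0.0120)² = 0.000144;  (1·δy/y)² = (1×0.0980)² = 0.00960;  (2·δz/z)² = (2×0.0580)² = 0.0135
δQ/Q = √(0.0240) = 0.155
Q = 3.307e+06, so δQ = 0.155 × 3.307e+06 = 5.12e+05.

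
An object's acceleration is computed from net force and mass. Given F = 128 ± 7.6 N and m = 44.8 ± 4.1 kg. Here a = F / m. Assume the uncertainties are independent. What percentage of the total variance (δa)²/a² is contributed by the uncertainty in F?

(δa/a)² = (1·δF/F)² + (-1·δm/m)²
  F term: (1×0.0594)² = 0.00353
  m term: (-1×0.0915)² = 0.00838
Total = 0.0119. Share from F = 0.00353/0.0119 = 0.296.

29.6%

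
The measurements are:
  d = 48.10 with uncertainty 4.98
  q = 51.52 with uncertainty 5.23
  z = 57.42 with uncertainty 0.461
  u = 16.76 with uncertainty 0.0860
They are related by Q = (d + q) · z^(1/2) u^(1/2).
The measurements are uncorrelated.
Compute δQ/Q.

0.0726

Let w = d + q = 99.62. δw = √(δd² + δq²) = √(24.8 + 27.4) = 7.22, so δw/w = 0.0725.
Q is then a monomial in w, z, u:
δQ/Q = √((δw/w)² + (½·δz/z)² + (½·δu/u)²) = √(0.00526 + 1.61e-05 + 6.58e-06) = 0.0726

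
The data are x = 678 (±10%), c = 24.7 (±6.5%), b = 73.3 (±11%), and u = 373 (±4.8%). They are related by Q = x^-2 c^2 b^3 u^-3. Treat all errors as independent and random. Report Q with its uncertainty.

For a monomial Q ∝ x^-2, c^2, b^3, u^-3, fractional errors add in quadrature:
  (-2·δx/x)² = (-2×0.100)² = 0.0400;  (2·δc/c)² = (2×0.0650)² = 0.0169;  (3·δb/b)² = (3×0.110)² = 0.109;  (-3·δu/u)² = (-3×0.0480)² = 0.0207
δQ/Q = √(0.187) = 0.432
Q = 1.01e-05, so δQ = 0.432 × 1.01e-05 = 4.35e-06.

(1.01 ± 0.435) × 10^-5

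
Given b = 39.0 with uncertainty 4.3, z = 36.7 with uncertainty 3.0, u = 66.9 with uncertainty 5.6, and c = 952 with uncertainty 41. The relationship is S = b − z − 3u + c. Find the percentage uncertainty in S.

Sums and differences: (δS)² = Σ (cᵢ δxᵢ)².
  (δb)² = 18.5;  (δz)² = 9.00;  (3·δu)² = 282;  (δc)² = 1680
δS = √(1990) = 44.6
S = 754, so δS/S = 44.6/754 = 0.0592.

5.92%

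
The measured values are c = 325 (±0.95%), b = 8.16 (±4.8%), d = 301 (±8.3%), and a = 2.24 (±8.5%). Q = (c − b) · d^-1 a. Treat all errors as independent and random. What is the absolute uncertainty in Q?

Let u = c − b = 317. δu = √(δc² + δb²) = √(9.53 + 0.153) = 3.11, so δu/u = 0.00982.
Q is then a monomial in u, d, a:
δQ/Q = √((δu/u)² + (-1·δd/d)² + (1·δa/a)²) = √(9.65e-05 + 0.00689 + 0.00723) = 0.119
Q = 2.36, so δQ = 0.119 × 2.36 = 0.281.

0.281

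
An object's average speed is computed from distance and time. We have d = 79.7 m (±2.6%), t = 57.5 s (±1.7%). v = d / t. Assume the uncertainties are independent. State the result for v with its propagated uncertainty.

Products/powers → add relative errors in quadrature, weighted by exponent:
  (1·δd/d)² = (1×0.0260)² = 0.000676;  (-1·δt/t)² = (-1×0.0170)² = 0.000289
δv/v = √(0.000965) = 0.0311
v = 1.39 m/s, so δv = 0.0311 × 1.39 = 0.0431 m/s.

1.39 ± 0.0431 m/s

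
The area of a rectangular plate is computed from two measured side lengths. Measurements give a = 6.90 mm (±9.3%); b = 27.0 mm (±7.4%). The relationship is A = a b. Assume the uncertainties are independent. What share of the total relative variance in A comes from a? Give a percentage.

61.2%

(δA/A)² = (1·δa/a)² + (1·δb/b)²
  a term: (1×0.0930)² = 0.00865
  b term: (1×0.0740)² = 0.00548
Total = 0.0141. Share from a = 0.00865/0.0141 = 0.612.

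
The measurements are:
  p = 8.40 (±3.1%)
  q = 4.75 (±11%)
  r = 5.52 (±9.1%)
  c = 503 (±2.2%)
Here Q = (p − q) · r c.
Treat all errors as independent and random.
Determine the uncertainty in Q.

1880

Let u = p − q = 3.65. δu = √(δp² + δq²) = √(0.0678 + 0.273) = 0.584, so δu/u = 0.160.
Q is then a monomial in u, r, c:
δQ/Q = √((δu/u)² + (1·δr/r)² + (1·δc/c)²) = √(0.0256 + 0.00828 + 0.000484) = 0.185
Q = 10100, so δQ = 0.185 × 10100 = 1880.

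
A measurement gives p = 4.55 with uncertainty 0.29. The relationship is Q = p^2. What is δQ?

2.64

Relative error in a monomial: (δQ/Q)² = Σ (nᵢ · δxᵢ/xᵢ)².
  (2·δp/p)² = (2×0.0637)² = 0.0162
δQ/Q = √(0.0162) = 0.127
Q = 20.7, so δQ = 0.127 × 20.7 = 2.64.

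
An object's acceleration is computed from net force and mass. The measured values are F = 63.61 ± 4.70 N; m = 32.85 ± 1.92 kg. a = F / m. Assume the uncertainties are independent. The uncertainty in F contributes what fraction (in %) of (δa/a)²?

61.5%

(δa/a)² = (1·δF/F)² + (-1·δm/m)²
  F term: (1×0.0739)² = 0.00546
  m term: (-1×0.0584)² = 0.00342
Total = 0.00888. Share from F = 0.00546/0.00888 = 0.615.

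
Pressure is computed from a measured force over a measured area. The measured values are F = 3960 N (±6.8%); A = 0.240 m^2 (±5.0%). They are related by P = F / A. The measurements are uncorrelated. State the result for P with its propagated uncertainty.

16500 ± 1390 Pa

Products/powers → add relative errors in quadrature, weighted by exponent:
  (1·δF/F)² = (1×0.0680)² = 0.00462;  (-1·δA/A)² = (-1×0.0500)² = 0.00250
δP/P = √(0.00712) = 0.0844
P = 16500 Pa, so δP = 0.0844 × 16500 = 1390 Pa.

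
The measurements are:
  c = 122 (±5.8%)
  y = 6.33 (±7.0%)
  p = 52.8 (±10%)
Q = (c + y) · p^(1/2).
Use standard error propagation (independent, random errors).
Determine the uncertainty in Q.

Let u = c + y = 128. δu = √(δc² + δy²) = √(50.1 + 0.196) = 7.09, so δu/u = 0.0552.
Q is then a monomial in u, p:
δQ/Q = √((δu/u)² + (½·δp/p)²) = √(0.00305 + 0.00250) = 0.0745
Q = 932, so δQ = 0.0745 × 932 = 69.5.

69.5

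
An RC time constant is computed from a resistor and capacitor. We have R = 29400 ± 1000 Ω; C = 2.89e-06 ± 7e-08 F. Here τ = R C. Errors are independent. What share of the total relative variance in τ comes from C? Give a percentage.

(δτ/τ)² = (1·δR/R)² + (1·δC/C)²
  R term: (1×0.0340)² = 0.00116
  C term: (1×0.0242)² = 0.000587
Total = 0.00174. Share from C = 0.000587/0.00174 = 0.336.

33.6%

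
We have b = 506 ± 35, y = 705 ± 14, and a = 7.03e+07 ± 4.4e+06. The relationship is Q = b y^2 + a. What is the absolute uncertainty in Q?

Let p = b·y^2 = 2.51e+08. δp/p = √((1·δb/b)² + (2·δy/y)²) = √(0.00478 + 0.00158) = 0.0798, so δp = 2.01e+07.
Q = p + a: δQ = √(δp² + δa²) = √(4.02e+14 + 1.94e+13) = 2.05e+07

2.05e+07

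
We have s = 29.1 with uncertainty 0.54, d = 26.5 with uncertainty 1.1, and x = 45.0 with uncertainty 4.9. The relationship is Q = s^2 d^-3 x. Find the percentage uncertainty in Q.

17.0%

For a monomial Q ∝ s^2, d^-3, x, fractional errors add in quadrature:
  (2·δs/s)² = (2×0.0186)² = 0.00138;  (-3·δd/d)² = (-3×0.0415)² = 0.0155;  (1·δx/x)² = (1×0.109)² = 0.0119
δQ/Q = √(0.0287) = 0.170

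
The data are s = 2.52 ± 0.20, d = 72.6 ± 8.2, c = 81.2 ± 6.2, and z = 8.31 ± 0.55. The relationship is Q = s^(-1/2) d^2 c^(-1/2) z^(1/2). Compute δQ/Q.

0.235

Q is a product of powers, so relative uncertainties combine in quadrature:
  (−½·δs/s)² = (-0.5×0.0794)² = 0.00157;  (2·δd/d)² = (2×0.113)² = 0.0510;  (−½·δc/c)² = (-0.5×0.0764)² = 0.00146;  (½·δz/z)² = (0.5×0.0662)² = 0.00110
δQ/Q = √(0.0552) = 0.235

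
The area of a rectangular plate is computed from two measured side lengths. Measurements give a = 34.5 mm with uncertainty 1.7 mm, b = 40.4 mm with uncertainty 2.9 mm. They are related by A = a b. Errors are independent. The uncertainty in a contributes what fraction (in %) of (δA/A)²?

(δA/A)² = (1·δa/a)² + (1·δb/b)²
  a term: (1×0.0493)² = 0.00243
  b term: (1×0.0718)² = 0.00515
Total = 0.00758. Share from a = 0.00243/0.00758 = 0.320.

32.0%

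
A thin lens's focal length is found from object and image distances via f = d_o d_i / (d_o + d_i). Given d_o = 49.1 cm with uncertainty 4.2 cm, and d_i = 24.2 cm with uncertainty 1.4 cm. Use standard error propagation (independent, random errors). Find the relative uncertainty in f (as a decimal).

∂f/∂d_o = (d_i/(d_o+d_i))² = 0.109;  ∂f/∂d_i = (d_o/(d_o+d_i))² = 0.449
δf = √((∂f/∂d_o · δd_o)² + (∂f/∂d_i · δd_i)²) = √(0.210 + 0.395) = 0.777 cm
f = 16.2 cm, so δf/f = 0.777/16.2 = 0.0480.

0.0480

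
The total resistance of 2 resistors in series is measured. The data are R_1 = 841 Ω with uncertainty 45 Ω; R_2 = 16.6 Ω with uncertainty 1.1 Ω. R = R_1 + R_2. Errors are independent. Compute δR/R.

Each term contributes (cᵢ δxᵢ)² to (δR)²:
  (δR_1)² = 2020;  (δR_2)² = 1.21
δR = √(2030) = 45.0 Ω
R = 858 Ω, so δR/R = 45.0/858 = 0.0525.

0.0525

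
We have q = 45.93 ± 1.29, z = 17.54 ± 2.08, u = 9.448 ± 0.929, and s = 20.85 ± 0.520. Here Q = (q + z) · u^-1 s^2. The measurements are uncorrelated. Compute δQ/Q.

Let w = q + z = 63.47. δw = √(δq² + δz²) = √(1.66 + 4.33) = 2.45, so δw/w = 0.0386.
Q is then a monomial in w, u, s:
δQ/Q = √((δw/w)² + (-1·δu/u)² + (2·δs/s)²) = √(0.00149 + 0.00967 + 0.00249) = 0.117

0.117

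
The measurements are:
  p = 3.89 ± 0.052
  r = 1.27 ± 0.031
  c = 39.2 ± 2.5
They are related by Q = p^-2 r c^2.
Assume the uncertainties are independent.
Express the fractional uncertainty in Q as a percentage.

For a monomial Q ∝ p^-2, r, c^2, fractional errors add in quadrature:
  (-2·δp/p)² = (-2×0.0134)² = 0.000715;  (1·δr/r)² = (1×0.0244)² = 0.000596;  (2·δc/c)² = (2×0.0638)² = 0.0163
δQ/Q = √(0.0176) = 0.133

13.3%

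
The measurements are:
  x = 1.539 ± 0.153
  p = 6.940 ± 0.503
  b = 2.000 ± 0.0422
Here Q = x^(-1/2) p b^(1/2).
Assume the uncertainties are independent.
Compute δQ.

For a monomial Q ∝ x^(-1/2), p, b^(1/2), fractional errors add in quadrature:
  (−½·δx/x)² = (-0.5×0.0994)² = 0.00247;  (1·δp/p)² = (1×0.0725)² = 0.00525;  (½·δb/b)² = (0.5×0.0211)² = 0.000111
δQ/Q = √(0.00784) = 0.0885
Q = 7.911, so δQ = 0.0885 × 7.911 = 0.700.

0.700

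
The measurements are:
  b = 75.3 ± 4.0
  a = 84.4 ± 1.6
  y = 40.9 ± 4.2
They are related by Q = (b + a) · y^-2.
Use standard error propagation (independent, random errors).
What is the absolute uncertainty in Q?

Let u = b + a = 160. δu = √(δb² + δa²) = √(16.0 + 2.56) = 4.31, so δu/u = 0.0270.
Q is then a monomial in u, y:
δQ/Q = √((δu/u)² + (-2·δy/y)²) = √(0.000728 + 0.0422) = 0.207
Q = 0.0955, so δQ = 0.207 × 0.0955 = 0.0198.

0.0198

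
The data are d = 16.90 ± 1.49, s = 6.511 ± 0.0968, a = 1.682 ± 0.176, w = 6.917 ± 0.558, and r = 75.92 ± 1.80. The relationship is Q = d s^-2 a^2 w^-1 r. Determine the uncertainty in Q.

Q is a product of powers, so relative uncertainties combine in quadrature:
  (1·δd/d)² = (1×0.0882)² = 0.00777;  (-2·δs/s)² = (-2×0.0149)² = 0.000884;  (2·δa/a)² = (2×0.105)² = 0.0438;  (-1·δw/w)² = (-1×0.0807)² = 0.00651;  (1·δr/r)² = (1×0.0237)² = 0.000562
δQ/Q = √(0.0595) = 0.244
Q = 12.38, so δQ = 0.244 × 12.38 = 3.02.

3.02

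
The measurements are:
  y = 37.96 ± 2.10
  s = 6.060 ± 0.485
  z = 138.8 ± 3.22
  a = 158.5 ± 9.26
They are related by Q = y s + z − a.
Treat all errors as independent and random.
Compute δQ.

24.4

Let p = y·s = 230.0. δp/p = √((1·δy/y)² + (1·δs/s)²) = √(0.00306 + 0.00641) = 0.0973, so δp = 22.4.
Q = p + z − a: δQ = √(δp² + δz² + δa²) = √(501 + 10.4 + 85.7) = 24.4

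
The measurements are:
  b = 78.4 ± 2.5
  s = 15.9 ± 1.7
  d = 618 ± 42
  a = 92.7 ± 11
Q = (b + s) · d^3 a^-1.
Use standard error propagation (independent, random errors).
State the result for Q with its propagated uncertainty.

(2.40 ± 0.572) × 10^8

Let u = b + s = 94.3. δu = √(δb² + δs²) = √(6.25 + 2.89) = 3.02, so δu/u = 0.0321.
Q is then a monomial in u, d, a:
δQ/Q = √((δu/u)² + (3·δd/d)² + (-1·δa/a)²) = √(0.00103 + 0.0416 + 0.0141) = 0.238
Q = 2.4e+08, so δQ = 0.238 × 2.4e+08 = 5.72e+07.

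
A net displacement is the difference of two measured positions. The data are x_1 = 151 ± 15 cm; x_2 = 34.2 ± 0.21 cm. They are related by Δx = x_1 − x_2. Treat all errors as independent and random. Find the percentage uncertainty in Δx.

Absolute uncertainties add in quadrature for a linear combination:
  (δx_1)² = 225;  (δx_2)² = 0.0441
δΔx = √(225) = 15.0 cm
Δx = 117 cm, so δΔx/Δx = 15.0/117 = 0.128.

12.8%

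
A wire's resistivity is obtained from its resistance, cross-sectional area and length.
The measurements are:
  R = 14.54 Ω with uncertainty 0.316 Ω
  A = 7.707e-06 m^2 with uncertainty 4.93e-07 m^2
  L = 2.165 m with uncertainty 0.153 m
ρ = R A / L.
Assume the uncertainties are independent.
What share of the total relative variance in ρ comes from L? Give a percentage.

52.2%

(δρ/ρ)² = (1·δR/R)² + (1·δA/A)² + (-1·δL/L)²
  R term: (1×0.0217)² = 0.000472
  A term: (1×0.0640)² = 0.00409
  L term: (-1×0.0707)² = 0.00499
Total = 0.00956. Share from L = 0.00499/0.00956 = 0.522.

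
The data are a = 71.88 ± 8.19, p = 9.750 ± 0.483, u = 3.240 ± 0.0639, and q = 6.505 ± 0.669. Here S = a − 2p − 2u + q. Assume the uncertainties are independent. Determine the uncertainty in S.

Each term contributes (cᵢ δxᵢ)² to (δS)²:
  (δa)² = 67.1;  (2·δp)² = 0.933;  (2·δu)² = 0.0163;  (δq)² = 0.448
δS = √(68.5) = 8.27

8.27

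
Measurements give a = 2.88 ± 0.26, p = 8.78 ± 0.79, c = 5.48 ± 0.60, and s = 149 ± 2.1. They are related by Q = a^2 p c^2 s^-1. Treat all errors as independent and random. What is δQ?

4.37

Q is a product of powers, so relative uncertainties combine in quadrature:
  (2·δa/a)² = (2×0.0903)² = 0.0326;  (1·δp/p)² = (1×0.0900)² = 0.00810;  (2·δc/c)² = (2×0.109)² = 0.0480;  (-1·δs/s)² = (-1×0.0141)² = 0.000199
δQ/Q = √(0.0888) = 0.298
Q = 14.7, so δQ = 0.298 × 14.7 = 4.37.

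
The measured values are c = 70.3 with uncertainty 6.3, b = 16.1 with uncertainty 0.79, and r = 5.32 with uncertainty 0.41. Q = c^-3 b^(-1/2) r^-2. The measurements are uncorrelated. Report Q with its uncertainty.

Relative error in a monomial: (δQ/Q)² = Σ (nᵢ · δxᵢ/xᵢ)².
  (-3·δc/c)² = (-3×0.0896)² = 0.0723;  (−½·δb/b)² = (-0.5×0.0491)² = 0.000602;  (-2·δr/r)² = (-2×0.0771)² = 0.0238
δQ/Q = √(0.0966) = 0.311
Q = 2.53e-08, so δQ = 0.311 × 2.53e-08 = 7.88e-09.

(2.53 ± 0.788) × 10^-8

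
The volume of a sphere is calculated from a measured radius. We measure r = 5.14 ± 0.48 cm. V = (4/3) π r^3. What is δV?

For a monomial V ∝ r^3, fractional errors add in quadrature:
  (3·δr/r)² = (3×0.0934)² = 0.0785
δV/V = √(0.0785) = 0.280
V = 569 cm^3, so δV = 0.280 × 569 = 159 cm^3.

159 cm^3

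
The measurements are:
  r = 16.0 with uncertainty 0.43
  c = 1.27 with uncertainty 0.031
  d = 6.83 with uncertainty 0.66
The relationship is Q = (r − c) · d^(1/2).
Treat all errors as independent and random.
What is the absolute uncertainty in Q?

2.17

Let u = r − c = 14.7. δu = √(δr² + δc²) = √(0.185 + 0.000961) = 0.431, so δu/u = 0.0293.
Q is then a monomial in u, d:
δQ/Q = √((δu/u)² + (½·δd/d)²) = √(0.000857 + 0.00233) = 0.0565
Q = 38.5, so δQ = 0.0565 × 38.5 = 2.17.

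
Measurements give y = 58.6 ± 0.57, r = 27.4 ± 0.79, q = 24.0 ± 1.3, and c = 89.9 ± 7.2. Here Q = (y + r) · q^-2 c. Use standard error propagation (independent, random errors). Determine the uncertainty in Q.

Let u = y + r = 86.0. δu = √(δy² + δr²) = √(0.325 + 0.624) = 0.974, so δu/u = 0.0113.
Q is then a monomial in u, q, c:
δQ/Q = √((δu/u)² + (-2·δq/q)² + (1·δc/c)²) = √(0.000128 + 0.0117 + 0.00641) = 0.135
Q = 13.4, so δQ = 0.135 × 13.4 = 1.81.

1.81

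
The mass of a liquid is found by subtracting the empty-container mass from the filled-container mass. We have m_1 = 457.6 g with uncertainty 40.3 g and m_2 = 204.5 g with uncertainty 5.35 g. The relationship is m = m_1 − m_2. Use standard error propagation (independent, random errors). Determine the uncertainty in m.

Sums and differences: (δm)² = Σ (cᵢ δxᵢ)².
  (δm_1)² = 1620;  (δm_2)² = 28.6
δm = √(1650) = 40.7 g

40.7 g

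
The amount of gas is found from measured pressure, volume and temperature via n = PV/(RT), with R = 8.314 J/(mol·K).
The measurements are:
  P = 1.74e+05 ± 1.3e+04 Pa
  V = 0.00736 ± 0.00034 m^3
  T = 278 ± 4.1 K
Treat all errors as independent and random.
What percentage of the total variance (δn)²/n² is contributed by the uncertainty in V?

26.9%

(δn/n)² = (1·δP/P)² + (1·δV/V)² + (-1·δT/T)²
  P term: (1×0.0747)² = 0.00558
  V term: (1×0.0462)² = 0.00213
  T term: (-1×0.0147)² = 0.000218
Total = 0.00793. Share from V = 0.00213/0.00793 = 0.269.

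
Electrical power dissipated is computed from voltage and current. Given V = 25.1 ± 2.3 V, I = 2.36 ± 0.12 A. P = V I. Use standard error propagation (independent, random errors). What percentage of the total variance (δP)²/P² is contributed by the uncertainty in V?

(δP/P)² = (1·δV/V)² + (1·δI/I)²
  V term: (1×0.0916)² = 0.00840
  I term: (1×0.0508)² = 0.00259
Total = 0.0110. Share from V = 0.00840/0.0110 = 0.765.

76.5%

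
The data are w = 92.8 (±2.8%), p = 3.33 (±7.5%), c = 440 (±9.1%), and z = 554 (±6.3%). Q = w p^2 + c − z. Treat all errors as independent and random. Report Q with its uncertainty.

915 ± 166

Let h = w·p^2 = 1030. δh/h = √((1·δw/w)² + (2·δp/p)²) = √(0.000784 + 0.0225) = 0.153, so δh = 157.
Q = h + c − z: δQ = √(δh² + δc² + δz²) = √(24700 + 1600 + 1220) = 166
Q = 915.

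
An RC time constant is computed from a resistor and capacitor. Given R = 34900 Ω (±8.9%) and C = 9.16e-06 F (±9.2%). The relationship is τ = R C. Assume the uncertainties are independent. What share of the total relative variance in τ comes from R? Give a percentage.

(δτ/τ)² = (1·δR/R)² + (1·δC/C)²
  R term: (1×0.0890)² = 0.00792
  C term: (1×0.0920)² = 0.00846
Total = 0.0164. Share from R = 0.00792/0.0164 = 0.483.

48.3%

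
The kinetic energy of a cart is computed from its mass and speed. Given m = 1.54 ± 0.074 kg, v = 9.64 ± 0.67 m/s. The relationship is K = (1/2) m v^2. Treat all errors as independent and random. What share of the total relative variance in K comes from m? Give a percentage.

10.7%

(δK/K)² = (1·δm/m)² + (2·δv/v)²
  m term: (1×0.0481)² = 0.00231
  v term: (2×0.0695)² = 0.0193
Total = 0.0216. Share from m = 0.00231/0.0216 = 0.107.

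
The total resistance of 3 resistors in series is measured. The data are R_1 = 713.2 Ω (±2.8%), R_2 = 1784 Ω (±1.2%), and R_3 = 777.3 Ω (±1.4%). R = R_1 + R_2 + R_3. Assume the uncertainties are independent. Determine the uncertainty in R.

R is a linear combination, so absolute uncertainties add in quadrature:
  (δR_1)² = 399;  (δR_2)² = 458;  (δR_3)² = 118
δR = √(976) = 31.2 Ω

31.2 Ω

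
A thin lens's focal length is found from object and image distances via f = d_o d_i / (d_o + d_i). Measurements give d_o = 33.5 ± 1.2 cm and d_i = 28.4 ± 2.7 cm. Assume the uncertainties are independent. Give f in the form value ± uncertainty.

15.4 ± 0.830 cm

∂f/∂d_o = (d_i/(d_o+d_i))² = 0.211;  ∂f/∂d_i = (d_o/(d_o+d_i))² = 0.293
δf = √((∂f/∂d_o · δd_o)² + (∂f/∂d_i · δd_i)²) = √(0.0638 + 0.625) = 0.830 cm
f = 15.4 cm.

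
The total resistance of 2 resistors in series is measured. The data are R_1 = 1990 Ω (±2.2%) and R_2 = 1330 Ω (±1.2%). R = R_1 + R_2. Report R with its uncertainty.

3320 ± 46.6 Ω

Absolute uncertainties add in quadrature for a linear combination:
  (δR_1)² = 1920;  (δR_2)² = 255
δR = √(2170) = 46.6 Ω
R = 3320 Ω.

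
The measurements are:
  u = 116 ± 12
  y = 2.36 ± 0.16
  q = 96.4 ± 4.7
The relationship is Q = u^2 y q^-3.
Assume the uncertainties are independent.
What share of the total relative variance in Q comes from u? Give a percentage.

62.2%

(δQ/Q)² = (2·δu/u)² + (1·δy/y)² + (-3·δq/q)²
  u term: (2×0.103)² = 0.0428
  y term: (1×0.0678)² = 0.00460
  q term: (-3×0.0488)² = 0.0214
Total = 0.0688. Share from u = 0.0428/0.0688 = 0.622.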